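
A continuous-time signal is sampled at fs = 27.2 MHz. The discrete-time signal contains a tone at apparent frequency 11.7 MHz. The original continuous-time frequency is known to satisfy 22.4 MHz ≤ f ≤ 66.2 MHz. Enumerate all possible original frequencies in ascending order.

Frequencies that alias to 11.7 MHz are k·fs ± 11.7 MHz for integer k ≥ 0.
k=0: 11.7 MHz.
k=1: 15.5 MHz, 38.9 MHz.
k=2: 42.7 MHz, 66.1 MHz.
k=3: 69.9 MHz, 93.3 MHz.
Within [22.4 MHz, 66.2 MHz]: 38.9 MHz, 42.7 MHz, 66.1 MHz.

38.9 MHz, 42.7 MHz, 66.1 MHz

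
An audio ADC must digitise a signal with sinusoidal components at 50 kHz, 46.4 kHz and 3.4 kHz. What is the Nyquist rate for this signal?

Highest-frequency component: 50 kHz.
Nyquist rate = 2 × 50 kHz = 100 kHz.

100 kHz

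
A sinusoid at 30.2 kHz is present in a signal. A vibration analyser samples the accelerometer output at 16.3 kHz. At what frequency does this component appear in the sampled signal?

2.4 kHz

30.2 kHz mod fs = 13.9 kHz.
13.9 kHz > fs/2 = 8.15 kHz, folds to fs − 13.9 kHz = 2.4 kHz.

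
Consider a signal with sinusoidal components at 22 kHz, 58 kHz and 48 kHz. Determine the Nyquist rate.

116 kHz

Highest-frequency component: 58 kHz.
Nyquist rate = 2 × 58 kHz = 116 kHz.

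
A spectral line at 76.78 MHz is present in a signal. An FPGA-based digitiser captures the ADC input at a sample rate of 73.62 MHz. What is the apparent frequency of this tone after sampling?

76.78 MHz mod fs = 3.16 MHz.
3.16 MHz ≤ fs/2 = 36.81 MHz, appears at 3.16 MHz.

3.16 MHz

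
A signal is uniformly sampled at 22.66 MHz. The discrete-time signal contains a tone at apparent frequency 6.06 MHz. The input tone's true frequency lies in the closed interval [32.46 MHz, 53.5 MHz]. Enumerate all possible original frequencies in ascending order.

Frequencies that alias to 6.06 MHz are k·fs ± 6.06 MHz for integer k ≥ 0.
k=0: 6.06 MHz.
k=1: 16.6 MHz, 28.72 MHz.
k=2: 39.26 MHz, 51.38 MHz.
k=3: 61.92 MHz, 74.04 MHz.
Within [32.46 MHz, 53.5 MHz]: 39.26 MHz, 51.38 MHz.

39.26 MHz, 51.38 MHz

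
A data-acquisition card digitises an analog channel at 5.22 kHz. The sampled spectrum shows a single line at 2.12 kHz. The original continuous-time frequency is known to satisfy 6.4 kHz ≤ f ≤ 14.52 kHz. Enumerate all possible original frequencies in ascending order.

7.34 kHz, 8.32 kHz, 12.56 kHz, 13.54 kHz

Frequencies that alias to 2.12 kHz are k·fs ± 2.12 kHz for integer k ≥ 0.
k=0: 2.12 kHz.
k=1: 3.1 kHz, 7.34 kHz.
k=2: 8.32 kHz, 12.56 kHz.
k=3: 13.54 kHz, 17.78 kHz.
k=4: 18.76 kHz, 23 kHz.
Within [6.4 kHz, 14.52 kHz]: 7.34 kHz, 8.32 kHz, 12.56 kHz, 13.54 kHz.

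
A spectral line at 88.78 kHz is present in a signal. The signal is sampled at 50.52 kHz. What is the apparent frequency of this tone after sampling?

12.26 kHz

88.78 kHz mod fs = 38.26 kHz.
38.26 kHz > fs/2 = 25.26 kHz, folds to fs − 38.26 kHz = 12.26 kHz.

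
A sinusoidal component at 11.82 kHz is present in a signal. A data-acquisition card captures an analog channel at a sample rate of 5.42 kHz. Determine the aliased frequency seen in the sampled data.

0.98 kHz

11.82 kHz mod fs = 0.98 kHz.
0.98 kHz ≤ fs/2 = 2.71 kHz, appears at 0.98 kHz.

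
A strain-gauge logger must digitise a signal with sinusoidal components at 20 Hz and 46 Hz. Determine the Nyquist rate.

92 Hz

Highest-frequency component: 46 Hz.
Nyquist rate = 2 × 46 Hz = 92 Hz.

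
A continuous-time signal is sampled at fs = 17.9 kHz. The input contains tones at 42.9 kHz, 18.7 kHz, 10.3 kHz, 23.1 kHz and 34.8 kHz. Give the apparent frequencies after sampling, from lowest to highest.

0.8 kHz, 1 kHz, 5.2 kHz, 7.1 kHz, 7.6 kHz

fs/2 = 8.95 kHz.
42.9 kHz mod fs = 7.1 kHz.
7.1 kHz ≤ fs/2 = 8.95 kHz, appears at 7.1 kHz.
18.7 kHz mod fs = 0.8 kHz.
0.8 kHz ≤ fs/2 = 8.95 kHz, appears at 0.8 kHz.
10.3 kHz > fs/2 = 8.95 kHz, folds to fs − 10.3 kHz = 7.6 kHz.
23.1 kHz mod fs = 5.2 kHz.
5.2 kHz ≤ fs/2 = 8.95 kHz, appears at 5.2 kHz.
34.8 kHz mod fs = 16.9 kHz.
16.9 kHz > fs/2 = 8.95 kHz, folds to fs − 16.9 kHz = 1 kHz.
Distinct values: {0.8 kHz, 1 kHz, 5.2 kHz, 7.1 kHz, 7.6 kHz}.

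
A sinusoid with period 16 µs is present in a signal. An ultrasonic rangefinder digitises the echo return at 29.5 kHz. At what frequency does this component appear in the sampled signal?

T = 16 µs → f = 1/T = 62.5 kHz.
62.5 kHz mod fs = 3.5 kHz.
3.5 kHz ≤ fs/2 = 14.75 kHz, appears at 3.5 kHz.

3.5 kHz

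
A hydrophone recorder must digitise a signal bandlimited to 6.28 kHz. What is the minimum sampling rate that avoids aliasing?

Nyquist rate = 2 × 6.28 kHz = 12.56 kHz.

12.56 kHz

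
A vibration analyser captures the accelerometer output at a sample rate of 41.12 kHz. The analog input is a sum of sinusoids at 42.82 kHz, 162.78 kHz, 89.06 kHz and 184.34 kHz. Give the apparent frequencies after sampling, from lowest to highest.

fs/2 = 20.56 kHz.
42.82 kHz mod fs = 1.7 kHz.
1.7 kHz ≤ fs/2 = 20.56 kHz, appears at 1.7 kHz.
162.78 kHz mod fs = 39.42 kHz.
39.42 kHz > fs/2 = 20.56 kHz, folds to fs − 39.42 kHz = 1.7 kHz.
89.06 kHz mod fs = 6.82 kHz.
6.82 kHz ≤ fs/2 = 20.56 kHz, appears at 6.82 kHz.
184.34 kHz mod fs = 19.86 kHz.
19.86 kHz ≤ fs/2 = 20.56 kHz, appears at 19.86 kHz.
Distinct values: {1.7 kHz, 6.82 kHz, 19.86 kHz}.

1.7 kHz, 6.82 kHz, 19.86 kHz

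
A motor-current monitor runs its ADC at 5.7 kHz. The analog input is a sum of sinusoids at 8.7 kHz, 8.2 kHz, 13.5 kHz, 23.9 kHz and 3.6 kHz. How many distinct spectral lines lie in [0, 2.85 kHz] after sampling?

4

fs/2 = 2.85 kHz.
8.7 kHz mod fs = 3 kHz.
3 kHz > fs/2 = 2.85 kHz, folds to fs − 3 kHz = 2.7 kHz.
8.2 kHz mod fs = 2.5 kHz.
2.5 kHz ≤ fs/2 = 2.85 kHz, appears at 2.5 kHz.
13.5 kHz mod fs = 2.1 kHz.
2.1 kHz ≤ fs/2 = 2.85 kHz, appears at 2.1 kHz.
23.9 kHz mod fs = 1.1 kHz.
1.1 kHz ≤ fs/2 = 2.85 kHz, appears at 1.1 kHz.
3.6 kHz > fs/2 = 2.85 kHz, folds to fs − 3.6 kHz = 2.1 kHz.
Distinct values: {1.1 kHz, 2.1 kHz, 2.5 kHz, 2.7 kHz} → 4.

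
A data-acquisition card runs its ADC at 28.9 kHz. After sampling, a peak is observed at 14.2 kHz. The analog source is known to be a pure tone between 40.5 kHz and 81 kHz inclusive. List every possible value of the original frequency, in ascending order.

43.1 kHz, 43.6 kHz, 72 kHz, 72.5 kHz

Frequencies that alias to 14.2 kHz are k·fs ± 14.2 kHz for integer k ≥ 0.
k=0: 14.2 kHz.
k=1: 14.7 kHz, 43.1 kHz.
k=2: 43.6 kHz, 72 kHz.
k=3: 72.5 kHz, 100.9 kHz.
k=4: 101.4 kHz, 129.8 kHz.
Within [40.5 kHz, 81 kHz]: 43.1 kHz, 43.6 kHz, 72 kHz, 72.5 kHz.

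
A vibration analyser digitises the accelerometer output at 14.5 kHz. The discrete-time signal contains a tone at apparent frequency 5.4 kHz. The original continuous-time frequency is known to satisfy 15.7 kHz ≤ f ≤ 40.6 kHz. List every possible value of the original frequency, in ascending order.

Frequencies that alias to 5.4 kHz are k·fs ± 5.4 kHz for integer k ≥ 0.
k=0: 5.4 kHz.
k=1: 9.1 kHz, 19.9 kHz.
k=2: 23.6 kHz, 34.4 kHz.
k=3: 38.1 kHz, 48.9 kHz.
k=4: 52.6 kHz, 63.4 kHz.
Within [15.7 kHz, 40.6 kHz]: 19.9 kHz, 23.6 kHz, 34.4 kHz, 38.1 kHz.

19.9 kHz, 23.6 kHz, 34.4 kHz, 38.1 kHz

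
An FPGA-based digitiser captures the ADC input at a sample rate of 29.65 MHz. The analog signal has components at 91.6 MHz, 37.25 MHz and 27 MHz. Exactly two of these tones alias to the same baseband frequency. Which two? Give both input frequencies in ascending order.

27 MHz, 91.6 MHz

fs/2 = 14.825 MHz.
91.6 MHz mod fs = 2.65 MHz.
2.65 MHz ≤ fs/2 = 14.825 MHz, appears at 2.65 MHz.
37.25 MHz mod fs = 7.6 MHz.
7.6 MHz ≤ fs/2 = 14.825 MHz, appears at 7.6 MHz.
27 MHz > fs/2 = 14.825 MHz, folds to fs − 27 MHz = 2.65 MHz.
27 MHz and 91.6 MHz both map to 2.65 MHz.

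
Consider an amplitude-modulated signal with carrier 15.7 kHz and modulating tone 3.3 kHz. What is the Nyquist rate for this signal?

38 kHz

AM sidebands sit at fc ± fm = 12.4 kHz and 19 kHz.
Highest-frequency component: 19 kHz.
Nyquist rate = 2 × 19 kHz = 38 kHz.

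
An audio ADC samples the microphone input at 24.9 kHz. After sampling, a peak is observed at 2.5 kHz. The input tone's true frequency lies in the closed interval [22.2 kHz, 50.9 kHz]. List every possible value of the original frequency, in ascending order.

Frequencies that alias to 2.5 kHz are k·fs ± 2.5 kHz for integer k ≥ 0.
k=0: 2.5 kHz.
k=1: 22.4 kHz, 27.4 kHz.
k=2: 47.3 kHz, 52.3 kHz.
k=3: 72.2 kHz, 77.2 kHz.
Within [22.2 kHz, 50.9 kHz]: 22.4 kHz, 27.4 kHz, 47.3 kHz.

22.4 kHz, 27.4 kHz, 47.3 kHz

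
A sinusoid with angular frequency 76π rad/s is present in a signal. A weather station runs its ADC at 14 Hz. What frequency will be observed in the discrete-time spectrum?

ω = 76π rad/s → f = ω/(2π) = 38 Hz.
38 Hz mod fs = 10 Hz.
10 Hz > fs/2 = 7 Hz, folds to fs − 10 Hz = 4 Hz.

4 Hz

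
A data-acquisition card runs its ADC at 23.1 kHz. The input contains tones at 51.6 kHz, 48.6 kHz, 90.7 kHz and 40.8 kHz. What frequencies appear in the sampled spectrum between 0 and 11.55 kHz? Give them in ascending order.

1.7 kHz, 2.4 kHz, 5.4 kHz

fs/2 = 11.55 kHz.
51.6 kHz mod fs = 5.4 kHz.
5.4 kHz ≤ fs/2 = 11.55 kHz, appears at 5.4 kHz.
48.6 kHz mod fs = 2.4 kHz.
2.4 kHz ≤ fs/2 = 11.55 kHz, appears at 2.4 kHz.
90.7 kHz mod fs = 21.4 kHz.
21.4 kHz > fs/2 = 11.55 kHz, folds to fs − 21.4 kHz = 1.7 kHz.
40.8 kHz mod fs = 17.7 kHz.
17.7 kHz > fs/2 = 11.55 kHz, folds to fs − 17.7 kHz = 5.4 kHz.
Distinct values: {1.7 kHz, 2.4 kHz, 5.4 kHz}.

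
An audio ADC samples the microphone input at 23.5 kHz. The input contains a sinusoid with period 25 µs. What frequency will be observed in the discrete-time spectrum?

7 kHz

T = 25 µs → f = 1/T = 40 kHz.
40 kHz mod fs = 16.5 kHz.
16.5 kHz > fs/2 = 11.75 kHz, folds to fs − 16.5 kHz = 7 kHz.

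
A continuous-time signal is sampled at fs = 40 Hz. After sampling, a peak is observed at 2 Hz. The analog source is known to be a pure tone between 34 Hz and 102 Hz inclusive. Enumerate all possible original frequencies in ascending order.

Frequencies that alias to 2 Hz are k·fs ± 2 Hz for integer k ≥ 0.
k=0: 2 Hz.
k=1: 38 Hz, 42 Hz.
k=2: 78 Hz, 82 Hz.
k=3: 118 Hz, 122 Hz.
Within [34 Hz, 102 Hz]: 38 Hz, 42 Hz, 78 Hz, 82 Hz.

38 Hz, 42 Hz, 78 Hz, 82 Hz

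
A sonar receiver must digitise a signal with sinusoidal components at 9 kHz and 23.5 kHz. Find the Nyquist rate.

Highest-frequency component: 23.5 kHz.
Nyquist rate = 2 × 23.5 kHz = 47 kHz.

47 kHz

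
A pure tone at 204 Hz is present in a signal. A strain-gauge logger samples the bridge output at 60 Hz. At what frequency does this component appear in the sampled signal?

24 Hz

204 Hz mod fs = 24 Hz.
24 Hz ≤ fs/2 = 30 Hz, appears at 24 Hz.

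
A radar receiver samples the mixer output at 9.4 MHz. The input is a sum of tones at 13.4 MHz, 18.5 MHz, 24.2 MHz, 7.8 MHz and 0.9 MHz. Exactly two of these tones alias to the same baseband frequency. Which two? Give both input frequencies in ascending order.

fs/2 = 4.7 MHz.
13.4 MHz mod fs = 4 MHz.
4 MHz ≤ fs/2 = 4.7 MHz, appears at 4 MHz.
18.5 MHz mod fs = 9.1 MHz.
9.1 MHz > fs/2 = 4.7 MHz, folds to fs − 9.1 MHz = 0.3 MHz.
24.2 MHz mod fs = 5.4 MHz.
5.4 MHz > fs/2 = 4.7 MHz, folds to fs − 5.4 MHz = 4 MHz.
7.8 MHz > fs/2 = 4.7 MHz, folds to fs − 7.8 MHz = 1.6 MHz.
0.9 MHz ≤ fs/2 = 4.7 MHz, passes unchanged.
13.4 MHz and 24.2 MHz both map to 4 MHz.

13.4 MHz, 24.2 MHz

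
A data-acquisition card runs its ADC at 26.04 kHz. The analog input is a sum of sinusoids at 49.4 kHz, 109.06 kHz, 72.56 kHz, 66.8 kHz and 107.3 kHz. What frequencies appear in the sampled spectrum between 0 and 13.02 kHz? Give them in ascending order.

fs/2 = 13.02 kHz.
49.4 kHz mod fs = 23.36 kHz.
23.36 kHz > fs/2 = 13.02 kHz, folds to fs − 23.36 kHz = 2.68 kHz.
109.06 kHz mod fs = 4.9 kHz.
4.9 kHz ≤ fs/2 = 13.02 kHz, appears at 4.9 kHz.
72.56 kHz mod fs = 20.48 kHz.
20.48 kHz > fs/2 = 13.02 kHz, folds to fs − 20.48 kHz = 5.56 kHz.
66.8 kHz mod fs = 14.72 kHz.
14.72 kHz > fs/2 = 13.02 kHz, folds to fs − 14.72 kHz = 11.32 kHz.
107.3 kHz mod fs = 3.14 kHz.
3.14 kHz ≤ fs/2 = 13.02 kHz, appears at 3.14 kHz.
Distinct values: {2.68 kHz, 3.14 kHz, 4.9 kHz, 5.56 kHz, 11.32 kHz}.

2.68 kHz, 3.14 kHz, 4.9 kHz, 5.56 kHz, 11.32 kHz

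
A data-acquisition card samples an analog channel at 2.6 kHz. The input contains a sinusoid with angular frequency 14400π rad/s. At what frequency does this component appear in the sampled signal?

0.6 kHz

ω = 14400π rad/s → f = ω/(2π) = 7200 Hz = 7.2 kHz.
7.2 kHz mod fs = 2 kHz.
2 kHz > fs/2 = 1.3 kHz, folds to fs − 2 kHz = 0.6 kHz.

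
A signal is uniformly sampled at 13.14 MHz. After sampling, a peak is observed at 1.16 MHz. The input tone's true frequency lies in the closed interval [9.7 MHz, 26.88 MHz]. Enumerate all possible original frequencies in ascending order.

Frequencies that alias to 1.16 MHz are k·fs ± 1.16 MHz for integer k ≥ 0.
k=0: 1.16 MHz.
k=1: 11.98 MHz, 14.3 MHz.
k=2: 25.12 MHz, 27.44 MHz.
k=3: 38.26 MHz, 40.58 MHz.
Within [9.7 MHz, 26.88 MHz]: 11.98 MHz, 14.3 MHz, 25.12 MHz.

11.98 MHz, 14.3 MHz, 25.12 MHz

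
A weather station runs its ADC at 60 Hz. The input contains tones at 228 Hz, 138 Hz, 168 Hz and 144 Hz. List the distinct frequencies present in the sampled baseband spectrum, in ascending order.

fs/2 = 30 Hz.
228 Hz mod fs = 48 Hz.
48 Hz > fs/2 = 30 Hz, folds to fs − 48 Hz = 12 Hz.
138 Hz mod fs = 18 Hz.
18 Hz ≤ fs/2 = 30 Hz, appears at 18 Hz.
168 Hz mod fs = 48 Hz.
48 Hz > fs/2 = 30 Hz, folds to fs − 48 Hz = 12 Hz.
144 Hz mod fs = 24 Hz.
24 Hz ≤ fs/2 = 30 Hz, appears at 24 Hz.
Distinct values: {12 Hz, 18 Hz, 24 Hz}.

12 Hz, 18 Hz, 24 Hz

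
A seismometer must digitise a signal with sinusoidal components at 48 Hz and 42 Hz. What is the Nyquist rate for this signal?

Highest-frequency component: 48 Hz.
Nyquist rate = 2 × 48 Hz = 96 Hz.

96 Hz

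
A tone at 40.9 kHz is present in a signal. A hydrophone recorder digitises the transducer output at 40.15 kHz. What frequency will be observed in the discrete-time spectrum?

40.9 kHz mod fs = 0.75 kHz.
0.75 kHz ≤ fs/2 = 20.075 kHz, appears at 0.75 kHz.

0.75 kHz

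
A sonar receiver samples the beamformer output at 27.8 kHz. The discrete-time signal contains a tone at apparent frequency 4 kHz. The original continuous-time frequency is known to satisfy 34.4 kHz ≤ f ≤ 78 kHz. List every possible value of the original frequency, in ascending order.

Frequencies that alias to 4 kHz are k·fs ± 4 kHz for integer k ≥ 0.
k=0: 4 kHz.
k=1: 23.8 kHz, 31.8 kHz.
k=2: 51.6 kHz, 59.6 kHz.
k=3: 79.4 kHz, 87.4 kHz.
Within [34.4 kHz, 78 kHz]: 51.6 kHz, 59.6 kHz.

51.6 kHz, 59.6 kHz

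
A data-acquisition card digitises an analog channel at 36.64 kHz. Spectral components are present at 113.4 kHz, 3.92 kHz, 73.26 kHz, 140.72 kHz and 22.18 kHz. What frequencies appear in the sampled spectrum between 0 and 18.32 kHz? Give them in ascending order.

0.02 kHz, 3.48 kHz, 3.92 kHz, 5.84 kHz, 14.46 kHz

fs/2 = 18.32 kHz.
113.4 kHz mod fs = 3.48 kHz.
3.48 kHz ≤ fs/2 = 18.32 kHz, appears at 3.48 kHz.
3.92 kHz ≤ fs/2 = 18.32 kHz, passes unchanged.
73.26 kHz mod fs = 36.62 kHz.
36.62 kHz > fs/2 = 18.32 kHz, folds to fs − 36.62 kHz = 0.02 kHz.
140.72 kHz mod fs = 30.8 kHz.
30.8 kHz > fs/2 = 18.32 kHz, folds to fs − 30.8 kHz = 5.84 kHz.
22.18 kHz > fs/2 = 18.32 kHz, folds to fs − 22.18 kHz = 14.46 kHz.
Distinct values: {0.02 kHz, 3.48 kHz, 3.92 kHz, 5.84 kHz, 14.46 kHz}.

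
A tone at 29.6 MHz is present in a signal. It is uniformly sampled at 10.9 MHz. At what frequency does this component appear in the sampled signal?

29.6 MHz mod fs = 7.8 MHz.
7.8 MHz > fs/2 = 5.45 MHz, folds to fs − 7.8 MHz = 3.1 MHz.

3.1 MHz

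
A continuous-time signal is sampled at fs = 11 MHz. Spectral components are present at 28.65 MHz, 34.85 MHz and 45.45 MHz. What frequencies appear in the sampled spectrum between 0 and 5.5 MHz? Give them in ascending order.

1.45 MHz, 1.85 MHz, 4.35 MHz

fs/2 = 5.5 MHz.
28.65 MHz mod fs = 6.65 MHz.
6.65 MHz > fs/2 = 5.5 MHz, folds to fs − 6.65 MHz = 4.35 MHz.
34.85 MHz mod fs = 1.85 MHz.
1.85 MHz ≤ fs/2 = 5.5 MHz, appears at 1.85 MHz.
45.45 MHz mod fs = 1.45 MHz.
1.45 MHz ≤ fs/2 = 5.5 MHz, appears at 1.45 MHz.
Distinct values: {1.45 MHz, 1.85 MHz, 4.35 MHz}.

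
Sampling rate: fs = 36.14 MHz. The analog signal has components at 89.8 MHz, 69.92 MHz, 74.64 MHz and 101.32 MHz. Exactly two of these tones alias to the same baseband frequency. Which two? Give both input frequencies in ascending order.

69.92 MHz, 74.64 MHz

fs/2 = 18.07 MHz.
89.8 MHz mod fs = 17.52 MHz.
17.52 MHz ≤ fs/2 = 18.07 MHz, appears at 17.52 MHz.
69.92 MHz mod fs = 33.78 MHz.
33.78 MHz > fs/2 = 18.07 MHz, folds to fs − 33.78 MHz = 2.36 MHz.
74.64 MHz mod fs = 2.36 MHz.
2.36 MHz ≤ fs/2 = 18.07 MHz, appears at 2.36 MHz.
101.32 MHz mod fs = 29.04 MHz.
29.04 MHz > fs/2 = 18.07 MHz, folds to fs − 29.04 MHz = 7.1 MHz.
69.92 MHz and 74.64 MHz both map to 2.36 MHz.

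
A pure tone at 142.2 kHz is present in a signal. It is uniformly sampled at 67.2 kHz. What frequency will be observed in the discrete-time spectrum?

142.2 kHz mod fs = 7.8 kHz.
7.8 kHz ≤ fs/2 = 33.6 kHz, appears at 7.8 kHz.

7.8 kHz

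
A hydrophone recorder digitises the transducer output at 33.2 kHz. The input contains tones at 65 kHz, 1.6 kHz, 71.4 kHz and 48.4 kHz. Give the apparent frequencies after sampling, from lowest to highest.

1.4 kHz, 1.6 kHz, 5 kHz, 15.2 kHz

fs/2 = 16.6 kHz.
65 kHz mod fs = 31.8 kHz.
31.8 kHz > fs/2 = 16.6 kHz, folds to fs − 31.8 kHz = 1.4 kHz.
1.6 kHz ≤ fs/2 = 16.6 kHz, passes unchanged.
71.4 kHz mod fs = 5 kHz.
5 kHz ≤ fs/2 = 16.6 kHz, appears at 5 kHz.
48.4 kHz mod fs = 15.2 kHz.
15.2 kHz ≤ fs/2 = 16.6 kHz, appears at 15.2 kHz.
Distinct values: {1.4 kHz, 1.6 kHz, 5 kHz, 15.2 kHz}.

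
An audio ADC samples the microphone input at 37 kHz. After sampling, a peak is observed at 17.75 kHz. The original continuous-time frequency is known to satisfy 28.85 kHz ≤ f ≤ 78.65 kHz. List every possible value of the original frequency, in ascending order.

54.75 kHz, 56.25 kHz

Frequencies that alias to 17.75 kHz are k·fs ± 17.75 kHz for integer k ≥ 0.
k=0: 17.75 kHz.
k=1: 19.25 kHz, 54.75 kHz.
k=2: 56.25 kHz, 91.75 kHz.
k=3: 93.25 kHz, 128.75 kHz.
Within [28.85 kHz, 78.65 kHz]: 54.75 kHz, 56.25 kHz.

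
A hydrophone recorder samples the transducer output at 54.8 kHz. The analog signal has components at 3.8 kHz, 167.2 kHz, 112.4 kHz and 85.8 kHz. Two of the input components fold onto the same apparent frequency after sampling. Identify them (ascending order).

112.4 kHz, 167.2 kHz

fs/2 = 27.4 kHz.
3.8 kHz ≤ fs/2 = 27.4 kHz, passes unchanged.
167.2 kHz mod fs = 2.8 kHz.
2.8 kHz ≤ fs/2 = 27.4 kHz, appears at 2.8 kHz.
112.4 kHz mod fs = 2.8 kHz.
2.8 kHz ≤ fs/2 = 27.4 kHz, appears at 2.8 kHz.
85.8 kHz mod fs = 31 kHz.
31 kHz > fs/2 = 27.4 kHz, folds to fs − 31 kHz = 23.8 kHz.
112.4 kHz and 167.2 kHz both map to 2.8 kHz.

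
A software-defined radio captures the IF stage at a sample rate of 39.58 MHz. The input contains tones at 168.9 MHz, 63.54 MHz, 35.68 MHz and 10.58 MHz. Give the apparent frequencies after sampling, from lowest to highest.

3.9 MHz, 10.58 MHz, 15.62 MHz

fs/2 = 19.79 MHz.
168.9 MHz mod fs = 10.58 MHz.
10.58 MHz ≤ fs/2 = 19.79 MHz, appears at 10.58 MHz.
63.54 MHz mod fs = 23.96 MHz.
23.96 MHz > fs/2 = 19.79 MHz, folds to fs − 23.96 MHz = 15.62 MHz.
35.68 MHz > fs/2 = 19.79 MHz, folds to fs − 35.68 MHz = 3.9 MHz.
10.58 MHz ≤ fs/2 = 19.79 MHz, passes unchanged.
Distinct values: {3.9 MHz, 10.58 MHz, 15.62 MHz}.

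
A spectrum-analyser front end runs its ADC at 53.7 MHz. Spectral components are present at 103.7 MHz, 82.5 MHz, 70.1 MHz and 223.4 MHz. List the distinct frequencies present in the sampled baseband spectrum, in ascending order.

fs/2 = 26.85 MHz.
103.7 MHz mod fs = 50 MHz.
50 MHz > fs/2 = 26.85 MHz, folds to fs − 50 MHz = 3.7 MHz.
82.5 MHz mod fs = 28.8 MHz.
28.8 MHz > fs/2 = 26.85 MHz, folds to fs − 28.8 MHz = 24.9 MHz.
70.1 MHz mod fs = 16.4 MHz.
16.4 MHz ≤ fs/2 = 26.85 MHz, appears at 16.4 MHz.
223.4 MHz mod fs = 8.6 MHz.
8.6 MHz ≤ fs/2 = 26.85 MHz, appears at 8.6 MHz.
Distinct values: {3.7 MHz, 8.6 MHz, 16.4 MHz, 24.9 MHz}.

3.7 MHz, 8.6 MHz, 16.4 MHz, 24.9 MHz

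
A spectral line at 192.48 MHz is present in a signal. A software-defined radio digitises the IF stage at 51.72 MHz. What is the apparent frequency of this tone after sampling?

14.4 MHz

192.48 MHz mod fs = 37.32 MHz.
37.32 MHz > fs/2 = 25.86 MHz, folds to fs − 37.32 MHz = 14.4 MHz.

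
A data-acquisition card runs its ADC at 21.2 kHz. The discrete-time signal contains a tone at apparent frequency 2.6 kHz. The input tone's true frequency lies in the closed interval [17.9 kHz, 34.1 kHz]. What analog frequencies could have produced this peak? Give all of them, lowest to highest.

Frequencies that alias to 2.6 kHz are k·fs ± 2.6 kHz for integer k ≥ 0.
k=0: 2.6 kHz.
k=1: 18.6 kHz, 23.8 kHz.
k=2: 39.8 kHz, 45 kHz.
Within [17.9 kHz, 34.1 kHz]: 18.6 kHz, 23.8 kHz.

18.6 kHz, 23.8 kHz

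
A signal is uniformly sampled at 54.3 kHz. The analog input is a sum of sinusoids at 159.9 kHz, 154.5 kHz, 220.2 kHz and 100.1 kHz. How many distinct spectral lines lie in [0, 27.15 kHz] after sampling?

fs/2 = 27.15 kHz.
159.9 kHz mod fs = 51.3 kHz.
51.3 kHz > fs/2 = 27.15 kHz, folds to fs − 51.3 kHz = 3 kHz.
154.5 kHz mod fs = 45.9 kHz.
45.9 kHz > fs/2 = 27.15 kHz, folds to fs − 45.9 kHz = 8.4 kHz.
220.2 kHz mod fs = 3 kHz.
3 kHz ≤ fs/2 = 27.15 kHz, appears at 3 kHz.
100.1 kHz mod fs = 45.8 kHz.
45.8 kHz > fs/2 = 27.15 kHz, folds to fs − 45.8 kHz = 8.5 kHz.
Distinct values: {3 kHz, 8.4 kHz, 8.5 kHz} → 3.

3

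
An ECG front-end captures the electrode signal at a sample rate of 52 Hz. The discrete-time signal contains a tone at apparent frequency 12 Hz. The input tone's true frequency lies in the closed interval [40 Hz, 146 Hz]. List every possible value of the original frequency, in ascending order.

Frequencies that alias to 12 Hz are k·fs ± 12 Hz for integer k ≥ 0.
k=0: 12 Hz.
k=1: 40 Hz, 64 Hz.
k=2: 92 Hz, 116 Hz.
k=3: 144 Hz, 168 Hz.
k=4: 196 Hz, 220 Hz.
Within [40 Hz, 146 Hz]: 40 Hz, 64 Hz, 92 Hz, 116 Hz, 144 Hz.

40 Hz, 64 Hz, 92 Hz, 116 Hz, 144 Hz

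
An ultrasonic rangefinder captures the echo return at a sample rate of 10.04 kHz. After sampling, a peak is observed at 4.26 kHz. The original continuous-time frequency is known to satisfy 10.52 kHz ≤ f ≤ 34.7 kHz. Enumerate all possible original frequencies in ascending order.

Frequencies that alias to 4.26 kHz are k·fs ± 4.26 kHz for integer k ≥ 0.
k=0: 4.26 kHz.
k=1: 5.78 kHz, 14.3 kHz.
k=2: 15.82 kHz, 24.34 kHz.
k=3: 25.86 kHz, 34.38 kHz.
k=4: 35.9 kHz, 44.42 kHz.
Within [10.52 kHz, 34.7 kHz]: 14.3 kHz, 15.82 kHz, 24.34 kHz, 25.86 kHz, 34.38 kHz.

14.3 kHz, 15.82 kHz, 24.34 kHz, 25.86 kHz, 34.38 kHz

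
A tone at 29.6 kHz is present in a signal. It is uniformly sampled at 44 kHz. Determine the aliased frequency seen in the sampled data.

14.4 kHz

29.6 kHz > fs/2 = 22 kHz, folds to fs − 29.6 kHz = 14.4 kHz.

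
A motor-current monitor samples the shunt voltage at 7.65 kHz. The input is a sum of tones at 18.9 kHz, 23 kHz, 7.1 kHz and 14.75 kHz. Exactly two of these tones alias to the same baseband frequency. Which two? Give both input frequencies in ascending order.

7.1 kHz, 14.75 kHz

fs/2 = 3.825 kHz.
18.9 kHz mod fs = 3.6 kHz.
3.6 kHz ≤ fs/2 = 3.825 kHz, appears at 3.6 kHz.
23 kHz mod fs = 0.05 kHz.
0.05 kHz ≤ fs/2 = 3.825 kHz, appears at 0.05 kHz.
7.1 kHz > fs/2 = 3.825 kHz, folds to fs − 7.1 kHz = 0.55 kHz.
14.75 kHz mod fs = 7.1 kHz.
7.1 kHz > fs/2 = 3.825 kHz, folds to fs − 7.1 kHz = 0.55 kHz.
7.1 kHz and 14.75 kHz both map to 0.55 kHz.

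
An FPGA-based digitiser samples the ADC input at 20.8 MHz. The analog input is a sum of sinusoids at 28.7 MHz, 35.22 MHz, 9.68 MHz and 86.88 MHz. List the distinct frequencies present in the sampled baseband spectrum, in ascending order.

fs/2 = 10.4 MHz.
28.7 MHz mod fs = 7.9 MHz.
7.9 MHz ≤ fs/2 = 10.4 MHz, appears at 7.9 MHz.
35.22 MHz mod fs = 14.42 MHz.
14.42 MHz > fs/2 = 10.4 MHz, folds to fs − 14.42 MHz = 6.38 MHz.
9.68 MHz ≤ fs/2 = 10.4 MHz, passes unchanged.
86.88 MHz mod fs = 3.68 MHz.
3.68 MHz ≤ fs/2 = 10.4 MHz, appears at 3.68 MHz.
Distinct values: {3.68 MHz, 6.38 MHz, 7.9 MHz, 9.68 MHz}.

3.68 MHz, 6.38 MHz, 7.9 MHz, 9.68 MHz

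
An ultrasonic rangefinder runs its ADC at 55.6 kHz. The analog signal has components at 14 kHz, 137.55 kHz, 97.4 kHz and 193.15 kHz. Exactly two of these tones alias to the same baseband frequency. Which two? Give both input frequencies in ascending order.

fs/2 = 27.8 kHz.
14 kHz ≤ fs/2 = 27.8 kHz, passes unchanged.
137.55 kHz mod fs = 26.35 kHz.
26.35 kHz ≤ fs/2 = 27.8 kHz, appears at 26.35 kHz.
97.4 kHz mod fs = 41.8 kHz.
41.8 kHz > fs/2 = 27.8 kHz, folds to fs − 41.8 kHz = 13.8 kHz.
193.15 kHz mod fs = 26.35 kHz.
26.35 kHz ≤ fs/2 = 27.8 kHz, appears at 26.35 kHz.
137.55 kHz and 193.15 kHz both map to 26.35 kHz.

137.55 kHz, 193.15 kHz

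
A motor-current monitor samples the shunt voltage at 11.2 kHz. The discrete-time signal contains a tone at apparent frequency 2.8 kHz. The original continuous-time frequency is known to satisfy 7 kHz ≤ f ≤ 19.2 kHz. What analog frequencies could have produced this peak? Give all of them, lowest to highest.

8.4 kHz, 14 kHz

Frequencies that alias to 2.8 kHz are k·fs ± 2.8 kHz for integer k ≥ 0.
k=0: 2.8 kHz.
k=1: 8.4 kHz, 14 kHz.
k=2: 19.6 kHz, 25.2 kHz.
Within [7 kHz, 19.2 kHz]: 8.4 kHz, 14 kHz.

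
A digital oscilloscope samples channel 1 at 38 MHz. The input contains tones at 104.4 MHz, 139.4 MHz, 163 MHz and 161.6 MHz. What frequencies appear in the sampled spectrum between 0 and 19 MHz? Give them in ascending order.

9.6 MHz, 11 MHz, 12.6 MHz

fs/2 = 19 MHz.
104.4 MHz mod fs = 28.4 MHz.
28.4 MHz > fs/2 = 19 MHz, folds to fs − 28.4 MHz = 9.6 MHz.
139.4 MHz mod fs = 25.4 MHz.
25.4 MHz > fs/2 = 19 MHz, folds to fs − 25.4 MHz = 12.6 MHz.
163 MHz mod fs = 11 MHz.
11 MHz ≤ fs/2 = 19 MHz, appears at 11 MHz.
161.6 MHz mod fs = 9.6 MHz.
9.6 MHz ≤ fs/2 = 19 MHz, appears at 9.6 MHz.
Distinct values: {9.6 MHz, 11 MHz, 12.6 MHz}.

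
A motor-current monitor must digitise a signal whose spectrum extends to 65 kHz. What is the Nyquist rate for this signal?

Nyquist rate = 2 × 65 kHz = 130 kHz.

130 kHz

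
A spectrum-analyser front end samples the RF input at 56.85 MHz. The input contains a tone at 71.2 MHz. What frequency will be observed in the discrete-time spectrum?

14.35 MHz

71.2 MHz mod fs = 14.35 MHz.
14.35 MHz ≤ fs/2 = 28.425 MHz, appears at 14.35 MHz.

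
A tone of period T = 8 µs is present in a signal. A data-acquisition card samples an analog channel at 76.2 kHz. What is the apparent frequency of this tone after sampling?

27.4 kHz

T = 8 µs → f = 1/T = 125 kHz.
125 kHz mod fs = 48.8 kHz.
48.8 kHz > fs/2 = 38.1 kHz, folds to fs − 48.8 kHz = 27.4 kHz.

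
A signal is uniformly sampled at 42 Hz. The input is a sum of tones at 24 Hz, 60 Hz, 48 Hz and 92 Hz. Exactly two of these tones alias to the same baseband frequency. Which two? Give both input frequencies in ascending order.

fs/2 = 21 Hz.
24 Hz > fs/2 = 21 Hz, folds to fs − 24 Hz = 18 Hz.
60 Hz mod fs = 18 Hz.
18 Hz ≤ fs/2 = 21 Hz, appears at 18 Hz.
48 Hz mod fs = 6 Hz.
6 Hz ≤ fs/2 = 21 Hz, appears at 6 Hz.
92 Hz mod fs = 8 Hz.
8 Hz ≤ fs/2 = 21 Hz, appears at 8 Hz.
24 Hz and 60 Hz both map to 18 Hz.

24 Hz, 60 Hz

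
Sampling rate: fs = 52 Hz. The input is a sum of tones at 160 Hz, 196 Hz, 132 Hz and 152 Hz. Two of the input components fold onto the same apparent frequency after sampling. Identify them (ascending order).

fs/2 = 26 Hz.
160 Hz mod fs = 4 Hz.
4 Hz ≤ fs/2 = 26 Hz, appears at 4 Hz.
196 Hz mod fs = 40 Hz.
40 Hz > fs/2 = 26 Hz, folds to fs − 40 Hz = 12 Hz.
132 Hz mod fs = 28 Hz.
28 Hz > fs/2 = 26 Hz, folds to fs − 28 Hz = 24 Hz.
152 Hz mod fs = 48 Hz.
48 Hz > fs/2 = 26 Hz, folds to fs − 48 Hz = 4 Hz.
152 Hz and 160 Hz both map to 4 Hz.

152 Hz, 160 Hz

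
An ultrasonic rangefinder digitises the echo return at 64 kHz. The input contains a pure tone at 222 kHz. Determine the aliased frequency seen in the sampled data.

30 kHz

222 kHz mod fs = 30 kHz.
30 kHz ≤ fs/2 = 32 kHz, appears at 30 kHz.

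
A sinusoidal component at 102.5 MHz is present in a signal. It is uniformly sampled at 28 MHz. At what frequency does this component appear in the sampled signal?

9.5 MHz

102.5 MHz mod fs = 18.5 MHz.
18.5 MHz > fs/2 = 14 MHz, folds to fs − 18.5 MHz = 9.5 MHz.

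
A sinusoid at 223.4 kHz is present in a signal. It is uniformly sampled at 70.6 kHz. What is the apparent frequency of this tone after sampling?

223.4 kHz mod fs = 11.6 kHz.
11.6 kHz ≤ fs/2 = 35.3 kHz, appears at 11.6 kHz.

11.6 kHz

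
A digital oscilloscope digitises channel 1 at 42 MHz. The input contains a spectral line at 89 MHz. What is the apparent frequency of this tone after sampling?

89 MHz mod fs = 5 MHz.
5 MHz ≤ fs/2 = 21 MHz, appears at 5 MHz.

5 MHz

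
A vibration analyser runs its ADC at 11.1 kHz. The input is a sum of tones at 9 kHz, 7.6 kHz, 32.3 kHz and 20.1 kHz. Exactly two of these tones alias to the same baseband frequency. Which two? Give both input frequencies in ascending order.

9 kHz, 20.1 kHz

fs/2 = 5.55 kHz.
9 kHz > fs/2 = 5.55 kHz, folds to fs − 9 kHz = 2.1 kHz.
7.6 kHz > fs/2 = 5.55 kHz, folds to fs − 7.6 kHz = 3.5 kHz.
32.3 kHz mod fs = 10.1 kHz.
10.1 kHz > fs/2 = 5.55 kHz, folds to fs − 10.1 kHz = 1 kHz.
20.1 kHz mod fs = 9 kHz.
9 kHz > fs/2 = 5.55 kHz, folds to fs − 9 kHz = 2.1 kHz.
9 kHz and 20.1 kHz both map to 2.1 kHz.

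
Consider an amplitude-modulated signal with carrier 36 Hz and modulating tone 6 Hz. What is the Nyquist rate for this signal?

84 Hz

AM sidebands sit at fc ± fm = 30 Hz and 42 Hz.
Highest-frequency component: 42 Hz.
Nyquist rate = 2 × 42 Hz = 84 Hz.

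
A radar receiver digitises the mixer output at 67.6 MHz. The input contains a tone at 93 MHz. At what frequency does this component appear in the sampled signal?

25.4 MHz

93 MHz mod fs = 25.4 MHz.
25.4 MHz ≤ fs/2 = 33.8 MHz, appears at 25.4 MHz.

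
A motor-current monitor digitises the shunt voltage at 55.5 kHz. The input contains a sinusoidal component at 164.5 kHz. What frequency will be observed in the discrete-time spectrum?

2 kHz

164.5 kHz mod fs = 53.5 kHz.
53.5 kHz > fs/2 = 27.75 kHz, folds to fs − 53.5 kHz = 2 kHz.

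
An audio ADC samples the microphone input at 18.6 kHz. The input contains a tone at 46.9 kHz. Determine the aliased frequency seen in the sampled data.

46.9 kHz mod fs = 9.7 kHz.
9.7 kHz > fs/2 = 9.3 kHz, folds to fs − 9.7 kHz = 8.9 kHz.

8.9 kHz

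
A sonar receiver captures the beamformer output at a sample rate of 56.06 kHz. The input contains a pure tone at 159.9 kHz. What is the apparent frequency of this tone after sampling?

8.28 kHz

159.9 kHz mod fs = 47.78 kHz.
47.78 kHz > fs/2 = 28.03 kHz, folds to fs − 47.78 kHz = 8.28 kHz.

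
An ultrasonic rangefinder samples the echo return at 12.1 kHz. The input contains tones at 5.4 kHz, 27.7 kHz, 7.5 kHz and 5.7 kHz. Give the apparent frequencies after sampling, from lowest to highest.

fs/2 = 6.05 kHz.
5.4 kHz ≤ fs/2 = 6.05 kHz, passes unchanged.
27.7 kHz mod fs = 3.5 kHz.
3.5 kHz ≤ fs/2 = 6.05 kHz, appears at 3.5 kHz.
7.5 kHz > fs/2 = 6.05 kHz, folds to fs − 7.5 kHz = 4.6 kHz.
5.7 kHz ≤ fs/2 = 6.05 kHz, passes unchanged.
Distinct values: {3.5 kHz, 4.6 kHz, 5.4 kHz, 5.7 kHz}.

3.5 kHz, 4.6 kHz, 5.4 kHz, 5.7 kHz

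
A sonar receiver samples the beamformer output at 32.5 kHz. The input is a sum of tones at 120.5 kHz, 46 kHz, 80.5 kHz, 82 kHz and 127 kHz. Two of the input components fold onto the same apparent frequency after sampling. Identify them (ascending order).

fs/2 = 16.25 kHz.
120.5 kHz mod fs = 23 kHz.
23 kHz > fs/2 = 16.25 kHz, folds to fs − 23 kHz = 9.5 kHz.
46 kHz mod fs = 13.5 kHz.
13.5 kHz ≤ fs/2 = 16.25 kHz, appears at 13.5 kHz.
80.5 kHz mod fs = 15.5 kHz.
15.5 kHz ≤ fs/2 = 16.25 kHz, appears at 15.5 kHz.
82 kHz mod fs = 17 kHz.
17 kHz > fs/2 = 16.25 kHz, folds to fs − 17 kHz = 15.5 kHz.
127 kHz mod fs = 29.5 kHz.
29.5 kHz > fs/2 = 16.25 kHz, folds to fs − 29.5 kHz = 3 kHz.
80.5 kHz and 82 kHz both map to 15.5 kHz.

80.5 kHz, 82 kHz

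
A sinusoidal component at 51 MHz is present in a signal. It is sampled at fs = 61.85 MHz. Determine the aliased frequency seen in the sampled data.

51 MHz > fs/2 = 30.925 MHz, folds to fs − 51 MHz = 10.85 MHz.

10.85 MHz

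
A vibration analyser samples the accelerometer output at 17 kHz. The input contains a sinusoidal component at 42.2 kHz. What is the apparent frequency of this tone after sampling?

8.2 kHz

42.2 kHz mod fs = 8.2 kHz.
8.2 kHz ≤ fs/2 = 8.5 kHz, appears at 8.2 kHz.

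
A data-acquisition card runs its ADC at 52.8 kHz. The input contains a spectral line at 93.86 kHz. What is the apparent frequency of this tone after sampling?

11.74 kHz

93.86 kHz mod fs = 41.06 kHz.
41.06 kHz > fs/2 = 26.4 kHz, folds to fs − 41.06 kHz = 11.74 kHz.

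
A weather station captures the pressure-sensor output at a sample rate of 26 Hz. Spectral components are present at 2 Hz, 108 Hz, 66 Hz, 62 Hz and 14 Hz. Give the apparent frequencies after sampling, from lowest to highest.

2 Hz, 4 Hz, 10 Hz, 12 Hz

fs/2 = 13 Hz.
2 Hz ≤ fs/2 = 13 Hz, passes unchanged.
108 Hz mod fs = 4 Hz.
4 Hz ≤ fs/2 = 13 Hz, appears at 4 Hz.
66 Hz mod fs = 14 Hz.
14 Hz > fs/2 = 13 Hz, folds to fs − 14 Hz = 12 Hz.
62 Hz mod fs = 10 Hz.
10 Hz ≤ fs/2 = 13 Hz, appears at 10 Hz.
14 Hz > fs/2 = 13 Hz, folds to fs − 14 Hz = 12 Hz.
Distinct values: {2 Hz, 4 Hz, 10 Hz, 12 Hz}.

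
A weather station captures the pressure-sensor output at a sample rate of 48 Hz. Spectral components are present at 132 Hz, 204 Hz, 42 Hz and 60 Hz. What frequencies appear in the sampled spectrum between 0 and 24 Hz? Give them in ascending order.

6 Hz, 12 Hz

fs/2 = 24 Hz.
132 Hz mod fs = 36 Hz.
36 Hz > fs/2 = 24 Hz, folds to fs − 36 Hz = 12 Hz.
204 Hz mod fs = 12 Hz.
12 Hz ≤ fs/2 = 24 Hz, appears at 12 Hz.
42 Hz > fs/2 = 24 Hz, folds to fs − 42 Hz = 6 Hz.
60 Hz mod fs = 12 Hz.
12 Hz ≤ fs/2 = 24 Hz, appears at 12 Hz.
Distinct values: {6 Hz, 12 Hz}.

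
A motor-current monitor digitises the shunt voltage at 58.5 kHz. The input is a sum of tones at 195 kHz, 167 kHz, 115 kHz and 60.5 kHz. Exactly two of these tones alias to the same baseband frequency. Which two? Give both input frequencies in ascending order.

60.5 kHz, 115 kHz

fs/2 = 29.25 kHz.
195 kHz mod fs = 19.5 kHz.
19.5 kHz ≤ fs/2 = 29.25 kHz, appears at 19.5 kHz.
167 kHz mod fs = 50 kHz.
50 kHz > fs/2 = 29.25 kHz, folds to fs − 50 kHz = 8.5 kHz.
115 kHz mod fs = 56.5 kHz.
56.5 kHz > fs/2 = 29.25 kHz, folds to fs − 56.5 kHz = 2 kHz.
60.5 kHz mod fs = 2 kHz.
2 kHz ≤ fs/2 = 29.25 kHz, appears at 2 kHz.
60.5 kHz and 115 kHz both map to 2 kHz.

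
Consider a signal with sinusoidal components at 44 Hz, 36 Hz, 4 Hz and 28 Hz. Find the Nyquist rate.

Highest-frequency component: 44 Hz.
Nyquist rate = 2 × 44 Hz = 88 Hz.

88 Hz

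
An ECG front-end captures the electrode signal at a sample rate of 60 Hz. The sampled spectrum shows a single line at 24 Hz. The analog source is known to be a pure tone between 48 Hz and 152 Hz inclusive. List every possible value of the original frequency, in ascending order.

84 Hz, 96 Hz, 144 Hz

Frequencies that alias to 24 Hz are k·fs ± 24 Hz for integer k ≥ 0.
k=0: 24 Hz.
k=1: 36 Hz, 84 Hz.
k=2: 96 Hz, 144 Hz.
k=3: 156 Hz, 204 Hz.
Within [48 Hz, 152 Hz]: 84 Hz, 96 Hz, 144 Hz.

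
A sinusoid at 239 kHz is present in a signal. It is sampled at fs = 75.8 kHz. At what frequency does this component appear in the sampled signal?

239 kHz mod fs = 11.6 kHz.
11.6 kHz ≤ fs/2 = 37.9 kHz, appears at 11.6 kHz.

11.6 kHz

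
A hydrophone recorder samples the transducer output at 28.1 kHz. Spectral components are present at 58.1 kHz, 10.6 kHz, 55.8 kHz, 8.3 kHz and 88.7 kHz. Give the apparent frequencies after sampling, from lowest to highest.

0.4 kHz, 1.9 kHz, 4.4 kHz, 8.3 kHz, 10.6 kHz

fs/2 = 14.05 kHz.
58.1 kHz mod fs = 1.9 kHz.
1.9 kHz ≤ fs/2 = 14.05 kHz, appears at 1.9 kHz.
10.6 kHz ≤ fs/2 = 14.05 kHz, passes unchanged.
55.8 kHz mod fs = 27.7 kHz.
27.7 kHz > fs/2 = 14.05 kHz, folds to fs − 27.7 kHz = 0.4 kHz.
8.3 kHz ≤ fs/2 = 14.05 kHz, passes unchanged.
88.7 kHz mod fs = 4.4 kHz.
4.4 kHz ≤ fs/2 = 14.05 kHz, appears at 4.4 kHz.
Distinct values: {0.4 kHz, 1.9 kHz, 4.4 kHz, 8.3 kHz, 10.6 kHz}.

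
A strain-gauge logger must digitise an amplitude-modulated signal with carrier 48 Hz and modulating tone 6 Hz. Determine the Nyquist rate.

AM sidebands sit at fc ± fm = 42 Hz and 54 Hz.
Highest-frequency component: 54 Hz.
Nyquist rate = 2 × 54 Hz = 108 Hz.

108 Hz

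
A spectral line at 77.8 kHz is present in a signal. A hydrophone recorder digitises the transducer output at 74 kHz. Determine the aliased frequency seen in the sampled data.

3.8 kHz

77.8 kHz mod fs = 3.8 kHz.
3.8 kHz ≤ fs/2 = 37 kHz, appears at 3.8 kHz.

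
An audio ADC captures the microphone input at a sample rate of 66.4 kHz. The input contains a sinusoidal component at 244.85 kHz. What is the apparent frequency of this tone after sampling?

244.85 kHz mod fs = 45.65 kHz.
45.65 kHz > fs/2 = 33.2 kHz, folds to fs − 45.65 kHz = 20.75 kHz.

20.75 kHz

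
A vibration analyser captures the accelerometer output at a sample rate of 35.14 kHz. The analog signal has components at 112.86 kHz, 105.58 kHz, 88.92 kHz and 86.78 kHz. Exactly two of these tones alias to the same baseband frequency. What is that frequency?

fs/2 = 17.57 kHz.
112.86 kHz mod fs = 7.44 kHz.
7.44 kHz ≤ fs/2 = 17.57 kHz, appears at 7.44 kHz.
105.58 kHz mod fs = 0.16 kHz.
0.16 kHz ≤ fs/2 = 17.57 kHz, appears at 0.16 kHz.
88.92 kHz mod fs = 18.64 kHz.
18.64 kHz > fs/2 = 17.57 kHz, folds to fs − 18.64 kHz = 16.5 kHz.
86.78 kHz mod fs = 16.5 kHz.
16.5 kHz ≤ fs/2 = 17.57 kHz, appears at 16.5 kHz.
86.78 kHz and 88.92 kHz both map to 16.5 kHz.

16.5 kHz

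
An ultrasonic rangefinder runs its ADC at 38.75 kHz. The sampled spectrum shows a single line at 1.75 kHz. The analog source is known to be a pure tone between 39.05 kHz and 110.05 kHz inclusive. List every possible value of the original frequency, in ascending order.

40.5 kHz, 75.75 kHz, 79.25 kHz

Frequencies that alias to 1.75 kHz are k·fs ± 1.75 kHz for integer k ≥ 0.
k=0: 1.75 kHz.
k=1: 37 kHz, 40.5 kHz.
k=2: 75.75 kHz, 79.25 kHz.
k=3: 114.5 kHz, 118 kHz.
Within [39.05 kHz, 110.05 kHz]: 40.5 kHz, 75.75 kHz, 79.25 kHz.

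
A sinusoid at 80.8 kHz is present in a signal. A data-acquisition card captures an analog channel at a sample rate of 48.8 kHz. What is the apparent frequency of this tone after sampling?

80.8 kHz mod fs = 32 kHz.
32 kHz > fs/2 = 24.4 kHz, folds to fs − 32 kHz = 16.8 kHz.

16.8 kHz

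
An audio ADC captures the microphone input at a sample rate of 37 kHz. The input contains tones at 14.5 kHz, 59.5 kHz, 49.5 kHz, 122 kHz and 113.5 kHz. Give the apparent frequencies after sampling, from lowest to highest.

fs/2 = 18.5 kHz.
14.5 kHz ≤ fs/2 = 18.5 kHz, passes unchanged.
59.5 kHz mod fs = 22.5 kHz.
22.5 kHz > fs/2 = 18.5 kHz, folds to fs − 22.5 kHz = 14.5 kHz.
49.5 kHz mod fs = 12.5 kHz.
12.5 kHz ≤ fs/2 = 18.5 kHz, appears at 12.5 kHz.
122 kHz mod fs = 11 kHz.
11 kHz ≤ fs/2 = 18.5 kHz, appears at 11 kHz.
113.5 kHz mod fs = 2.5 kHz.
2.5 kHz ≤ fs/2 = 18.5 kHz, appears at 2.5 kHz.
Distinct values: {2.5 kHz, 11 kHz, 12.5 kHz, 14.5 kHz}.

2.5 kHz, 11 kHz, 12.5 kHz, 14.5 kHz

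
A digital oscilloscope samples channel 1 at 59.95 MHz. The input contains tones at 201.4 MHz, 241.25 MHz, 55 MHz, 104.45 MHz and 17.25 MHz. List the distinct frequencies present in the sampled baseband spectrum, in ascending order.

1.45 MHz, 4.95 MHz, 15.45 MHz, 17.25 MHz, 21.55 MHz

fs/2 = 29.975 MHz.
201.4 MHz mod fs = 21.55 MHz.
21.55 MHz ≤ fs/2 = 29.975 MHz, appears at 21.55 MHz.
241.25 MHz mod fs = 1.45 MHz.
1.45 MHz ≤ fs/2 = 29.975 MHz, appears at 1.45 MHz.
55 MHz > fs/2 = 29.975 MHz, folds to fs − 55 MHz = 4.95 MHz.
104.45 MHz mod fs = 44.5 MHz.
44.5 MHz > fs/2 = 29.975 MHz, folds to fs − 44.5 MHz = 15.45 MHz.
17.25 MHz ≤ fs/2 = 29.975 MHz, passes unchanged.
Distinct values: {1.45 MHz, 4.95 MHz, 15.45 MHz, 17.25 MHz, 21.55 MHz}.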